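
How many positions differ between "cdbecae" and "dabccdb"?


Comparing "cdbecae" and "dabccdb" position by position:
  Position 0: 'c' vs 'd' => DIFFER
  Position 1: 'd' vs 'a' => DIFFER
  Position 2: 'b' vs 'b' => same
  Position 3: 'e' vs 'c' => DIFFER
  Position 4: 'c' vs 'c' => same
  Position 5: 'a' vs 'd' => DIFFER
  Position 6: 'e' vs 'b' => DIFFER
Positions that differ: 5

5


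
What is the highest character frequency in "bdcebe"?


Input: bdcebe
Character counts:
  'b': 2
  'c': 1
  'd': 1
  'e': 2
Maximum frequency: 2

2


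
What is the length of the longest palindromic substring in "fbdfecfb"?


Input: "fbdfecfb"
Checking substrings for palindromes:
  No multi-char palindromic substrings found
Longest palindromic substring: "f" with length 1

1


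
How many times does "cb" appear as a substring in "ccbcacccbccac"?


Searching for "cb" in "ccbcacccbccac"
Scanning each position:
  Position 0: "cc" => no
  Position 1: "cb" => MATCH
  Position 2: "bc" => no
  Position 3: "ca" => no
  Position 4: "ac" => no
  Position 5: "cc" => no
  Position 6: "cc" => no
  Position 7: "cb" => MATCH
  Position 8: "bc" => no
  Position 9: "cc" => no
  Position 10: "ca" => no
  Position 11: "ac" => no
Total occurrences: 2

2


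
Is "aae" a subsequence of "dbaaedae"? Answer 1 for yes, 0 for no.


Check if "aae" is a subsequence of "dbaaedae"
Greedy scan:
  Position 0 ('d'): no match needed
  Position 1 ('b'): no match needed
  Position 2 ('a'): matches sub[0] = 'a'
  Position 3 ('a'): matches sub[1] = 'a'
  Position 4 ('e'): matches sub[2] = 'e'
  Position 5 ('d'): no match needed
  Position 6 ('a'): no match needed
  Position 7 ('e'): no match needed
All 3 characters matched => is a subsequence

1


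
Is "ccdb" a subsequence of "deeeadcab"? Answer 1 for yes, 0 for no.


Check if "ccdb" is a subsequence of "deeeadcab"
Greedy scan:
  Position 0 ('d'): no match needed
  Position 1 ('e'): no match needed
  Position 2 ('e'): no match needed
  Position 3 ('e'): no match needed
  Position 4 ('a'): no match needed
  Position 5 ('d'): no match needed
  Position 6 ('c'): matches sub[0] = 'c'
  Position 7 ('a'): no match needed
  Position 8 ('b'): no match needed
Only matched 1/4 characters => not a subsequence

0


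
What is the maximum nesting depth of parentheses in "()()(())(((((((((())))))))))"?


Input: "()()(())(((((((((())))))))))"
Tracking depth:
  Position 0 '(': depth becomes 1
  Position 1 ')': depth becomes 0
  Position 2 '(': depth becomes 1
  Position 3 ')': depth becomes 0
  Position 4 '(': depth becomes 1
  Position 5 '(': depth becomes 2
  Position 6 ')': depth becomes 1
  Position 7 ')': depth becomes 0
  Position 8 '(': depth becomes 1
  Position 9 '(': depth becomes 2
  Position 10 '(': depth becomes 3
  Position 11 '(': depth becomes 4
  Position 12 '(': depth becomes 5
  Position 13 '(': depth becomes 6
  Position 14 '(': depth becomes 7
  Position 15 '(': depth becomes 8
  Position 16 '(': depth becomes 9
  Position 17 '(': depth becomes 10
  Position 18 ')': depth becomes 9
  Position 19 ')': depth becomes 8
  Position 20 ')': depth becomes 7
  Position 21 ')': depth becomes 6
  Position 22 ')': depth becomes 5
  Position 23 ')': depth becomes 4
  Position 24 ')': depth becomes 3
  Position 25 ')': depth becomes 2
  Position 26 ')': depth becomes 1
  Position 27 ')': depth becomes 0
Maximum depth reached: 10

10


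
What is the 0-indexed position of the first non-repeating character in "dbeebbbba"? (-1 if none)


Input: dbeebbbba
Character frequencies:
  'a': 1
  'b': 5
  'd': 1
  'e': 2
Scanning left to right for freq == 1:
  Position 0 ('d'): unique! => answer = 0

0


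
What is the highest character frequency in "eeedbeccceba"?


Input: eeedbeccceba
Character counts:
  'a': 1
  'b': 2
  'c': 3
  'd': 1
  'e': 5
Maximum frequency: 5

5


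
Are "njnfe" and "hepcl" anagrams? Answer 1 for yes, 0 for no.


Strings: "njnfe", "hepcl"
Sorted first:  efjnn
Sorted second: cehlp
Differ at position 0: 'e' vs 'c' => not anagrams

0


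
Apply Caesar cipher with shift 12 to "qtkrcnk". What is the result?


Caesar cipher: shift "qtkrcnk" by 12
  'q' (pos 16) + 12 = pos 2 = 'c'
  't' (pos 19) + 12 = pos 5 = 'f'
  'k' (pos 10) + 12 = pos 22 = 'w'
  'r' (pos 17) + 12 = pos 3 = 'd'
  'c' (pos 2) + 12 = pos 14 = 'o'
  'n' (pos 13) + 12 = pos 25 = 'z'
  'k' (pos 10) + 12 = pos 22 = 'w'
Result: cfwdozw

cfwdozw


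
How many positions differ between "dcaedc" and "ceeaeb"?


Comparing "dcaedc" and "ceeaeb" position by position:
  Position 0: 'd' vs 'c' => DIFFER
  Position 1: 'c' vs 'e' => DIFFER
  Position 2: 'a' vs 'e' => DIFFER
  Position 3: 'e' vs 'a' => DIFFER
  Position 4: 'd' vs 'e' => DIFFER
  Position 5: 'c' vs 'b' => DIFFER
Positions that differ: 6

6


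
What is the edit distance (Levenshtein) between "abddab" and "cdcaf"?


Computing edit distance: "abddab" -> "cdcaf"
DP table:
           c    d    c    a    f
      0    1    2    3    4    5
  a   1    1    2    3    3    4
  b   2    2    2    3    4    4
  d   3    3    2    3    4    5
  d   4    4    3    3    4    5
  a   5    5    4    4    3    4
  b   6    6    5    5    4    4
Edit distance = dp[6][5] = 4

4


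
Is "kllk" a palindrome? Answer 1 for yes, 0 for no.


Input: kllk
Reversed: kllk
  Compare pos 0 ('k') with pos 3 ('k'): match
  Compare pos 1 ('l') with pos 2 ('l'): match
Result: palindrome

1


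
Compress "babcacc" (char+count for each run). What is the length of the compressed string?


Input: babcacc
Runs:
  'b' x 1 => "b1"
  'a' x 1 => "a1"
  'b' x 1 => "b1"
  'c' x 1 => "c1"
  'a' x 1 => "a1"
  'c' x 2 => "c2"
Compressed: "b1a1b1c1a1c2"
Compressed length: 12

12


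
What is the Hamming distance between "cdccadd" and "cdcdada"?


Comparing "cdccadd" and "cdcdada" position by position:
  Position 0: 'c' vs 'c' => same
  Position 1: 'd' vs 'd' => same
  Position 2: 'c' vs 'c' => same
  Position 3: 'c' vs 'd' => differ
  Position 4: 'a' vs 'a' => same
  Position 5: 'd' vs 'd' => same
  Position 6: 'd' vs 'a' => differ
Total differences (Hamming distance): 2

2


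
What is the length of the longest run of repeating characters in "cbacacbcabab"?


Input: "cbacacbcabab"
Scanning for longest run:
  Position 1 ('b'): new char, reset run to 1
  Position 2 ('a'): new char, reset run to 1
  Position 3 ('c'): new char, reset run to 1
  Position 4 ('a'): new char, reset run to 1
  Position 5 ('c'): new char, reset run to 1
  Position 6 ('b'): new char, reset run to 1
  Position 7 ('c'): new char, reset run to 1
  Position 8 ('a'): new char, reset run to 1
  Position 9 ('b'): new char, reset run to 1
  Position 10 ('a'): new char, reset run to 1
  Position 11 ('b'): new char, reset run to 1
Longest run: 'c' with length 1

1


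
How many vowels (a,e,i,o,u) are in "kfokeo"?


Input: kfokeo
Checking each character:
  'k' at position 0: consonant
  'f' at position 1: consonant
  'o' at position 2: vowel (running total: 1)
  'k' at position 3: consonant
  'e' at position 4: vowel (running total: 2)
  'o' at position 5: vowel (running total: 3)
Total vowels: 3

3


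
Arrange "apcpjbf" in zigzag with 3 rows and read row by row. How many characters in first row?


Zigzag "apcpjbf" into 3 rows:
Placing characters:
  'a' => row 0
  'p' => row 1
  'c' => row 2
  'p' => row 1
  'j' => row 0
  'b' => row 1
  'f' => row 2
Rows:
  Row 0: "aj"
  Row 1: "ppb"
  Row 2: "cf"
First row length: 2

2


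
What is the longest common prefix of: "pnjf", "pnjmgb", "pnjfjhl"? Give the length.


Words: pnjf, pnjmgb, pnjfjhl
  Position 0: all 'p' => match
  Position 1: all 'n' => match
  Position 2: all 'j' => match
  Position 3: ('f', 'm', 'f') => mismatch, stop
LCP = "pnj" (length 3)

3


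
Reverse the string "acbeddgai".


Input: acbeddgai
Reading characters right to left:
  Position 8: 'i'
  Position 7: 'a'
  Position 6: 'g'
  Position 5: 'd'
  Position 4: 'd'
  Position 3: 'e'
  Position 2: 'b'
  Position 1: 'c'
  Position 0: 'a'
Reversed: iagddebca

iagddebca


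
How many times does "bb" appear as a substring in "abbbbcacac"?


Searching for "bb" in "abbbbcacac"
Scanning each position:
  Position 0: "ab" => no
  Position 1: "bb" => MATCH
  Position 2: "bb" => MATCH
  Position 3: "bb" => MATCH
  Position 4: "bc" => no
  Position 5: "ca" => no
  Position 6: "ac" => no
  Position 7: "ca" => no
  Position 8: "ac" => no
Total occurrences: 3

3


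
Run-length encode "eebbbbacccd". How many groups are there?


Input: eebbbbacccd
Scanning for consecutive runs:
  Group 1: 'e' x 2 (positions 0-1)
  Group 2: 'b' x 4 (positions 2-5)
  Group 3: 'a' x 1 (positions 6-6)
  Group 4: 'c' x 3 (positions 7-9)
  Group 5: 'd' x 1 (positions 10-10)
Total groups: 5

5


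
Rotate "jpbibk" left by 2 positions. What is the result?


Input: "jpbibk", rotate left by 2
First 2 characters: "jp"
Remaining characters: "bibk"
Concatenate remaining + first: "bibk" + "jp" = "bibkjp"

bibkjp


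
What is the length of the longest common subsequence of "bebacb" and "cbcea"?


LCS of "bebacb" and "cbcea"
DP table:
           c    b    c    e    a
      0    0    0    0    0    0
  b   0    0    1    1    1    1
  e   0    0    1    1    2    2
  b   0    0    1    1    2    2
  a   0    0    1    1    2    3
  c   0    1    1    2    2    3
  b   0    1    2    2    2    3
LCS length = dp[6][5] = 3

3


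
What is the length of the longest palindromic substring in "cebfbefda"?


Input: "cebfbefda"
Checking substrings for palindromes:
  [1:6] "ebfbe" (len 5) => palindrome
  [2:5] "bfb" (len 3) => palindrome
Longest palindromic substring: "ebfbe" with length 5

5


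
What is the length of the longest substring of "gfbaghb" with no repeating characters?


Input: "gfbaghb"
Sliding window (track last position of each char):
  Position 0 ('g'): window [0,0] length 1 -- new best
  Position 1 ('f'): window [0,1] length 2 -- new best
  Position 2 ('b'): window [0,2] length 3 -- new best
  Position 3 ('a'): window [0,3] length 4 -- new best
  Position 4 ('g'): repeat (last at 0), move window start to 1
  Position 4 ('g'): window [1,4] length 4
  Position 5 ('h'): window [1,5] length 5 -- new best
  Position 6 ('b'): repeat (last at 2), move window start to 3
  Position 6 ('b'): window [3,6] length 4
Longest substring with no repeats: "fbagh" with length 5

5


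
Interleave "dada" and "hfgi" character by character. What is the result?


Interleaving "dada" and "hfgi":
  Position 0: 'd' from first, 'h' from second => "dh"
  Position 1: 'a' from first, 'f' from second => "af"
  Position 2: 'd' from first, 'g' from second => "dg"
  Position 3: 'a' from first, 'i' from second => "ai"
Result: dhafdgai

dhafdgai


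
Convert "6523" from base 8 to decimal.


Input: "6523" in base 8
Positional expansion:
  Digit '6' (value 6) x 8^3 = 3072
  Digit '5' (value 5) x 8^2 = 320
  Digit '2' (value 2) x 8^1 = 16
  Digit '3' (value 3) x 8^0 = 3
Sum = 3411

3411


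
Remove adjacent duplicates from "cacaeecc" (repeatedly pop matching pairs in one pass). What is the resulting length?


Input: cacaeecc
Stack-based adjacent duplicate removal:
  Read 'c': push. Stack: c
  Read 'a': push. Stack: ca
  Read 'c': push. Stack: cac
  Read 'a': push. Stack: caca
  Read 'e': push. Stack: cacae
  Read 'e': matches stack top 'e' => pop. Stack: caca
  Read 'c': push. Stack: cacac
  Read 'c': matches stack top 'c' => pop. Stack: caca
Final stack: "caca" (length 4)

4


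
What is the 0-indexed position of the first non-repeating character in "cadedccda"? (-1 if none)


Input: cadedccda
Character frequencies:
  'a': 2
  'c': 3
  'd': 3
  'e': 1
Scanning left to right for freq == 1:
  Position 0 ('c'): freq=3, skip
  Position 1 ('a'): freq=2, skip
  Position 2 ('d'): freq=3, skip
  Position 3 ('e'): unique! => answer = 3

3


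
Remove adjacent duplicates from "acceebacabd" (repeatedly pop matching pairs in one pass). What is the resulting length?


Input: acceebacabd
Stack-based adjacent duplicate removal:
  Read 'a': push. Stack: a
  Read 'c': push. Stack: ac
  Read 'c': matches stack top 'c' => pop. Stack: a
  Read 'e': push. Stack: ae
  Read 'e': matches stack top 'e' => pop. Stack: a
  Read 'b': push. Stack: ab
  Read 'a': push. Stack: aba
  Read 'c': push. Stack: abac
  Read 'a': push. Stack: abaca
  Read 'b': push. Stack: abacab
  Read 'd': push. Stack: abacabd
Final stack: "abacabd" (length 7)

7


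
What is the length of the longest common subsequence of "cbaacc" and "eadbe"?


LCS of "cbaacc" and "eadbe"
DP table:
           e    a    d    b    e
      0    0    0    0    0    0
  c   0    0    0    0    0    0
  b   0    0    0    0    1    1
  a   0    0    1    1    1    1
  a   0    0    1    1    1    1
  c   0    0    1    1    1    1
  c   0    0    1    1    1    1
LCS length = dp[6][5] = 1

1


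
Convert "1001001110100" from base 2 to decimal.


Input: "1001001110100" in base 2
Positional expansion:
  Digit '1' (value 1) x 2^12 = 4096
  Digit '0' (value 0) x 2^11 = 0
  Digit '0' (value 0) x 2^10 = 0
  Digit '1' (value 1) x 2^9 = 512
  Digit '0' (value 0) x 2^8 = 0
  Digit '0' (value 0) x 2^7 = 0
  Digit '1' (value 1) x 2^6 = 64
  Digit '1' (value 1) x 2^5 = 32
  Digit '1' (value 1) x 2^4 = 16
  Digit '0' (value 0) x 2^3 = 0
  Digit '1' (value 1) x 2^2 = 4
  Digit '0' (value 0) x 2^1 = 0
  Digit '0' (value 0) x 2^0 = 0
Sum = 4724

4724


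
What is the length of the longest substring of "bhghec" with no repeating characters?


Input: "bhghec"
Sliding window (track last position of each char):
  Position 0 ('b'): window [0,0] length 1 -- new best
  Position 1 ('h'): window [0,1] length 2 -- new best
  Position 2 ('g'): window [0,2] length 3 -- new best
  Position 3 ('h'): repeat (last at 1), move window start to 2
  Position 3 ('h'): window [2,3] length 2
  Position 4 ('e'): window [2,4] length 3
  Position 5 ('c'): window [2,5] length 4 -- new best
Longest substring with no repeats: "ghec" with length 4

4


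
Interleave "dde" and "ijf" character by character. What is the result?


Interleaving "dde" and "ijf":
  Position 0: 'd' from first, 'i' from second => "di"
  Position 1: 'd' from first, 'j' from second => "dj"
  Position 2: 'e' from first, 'f' from second => "ef"
Result: didjef

didjef


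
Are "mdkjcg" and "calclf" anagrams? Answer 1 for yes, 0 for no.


Strings: "mdkjcg", "calclf"
Sorted first:  cdgjkm
Sorted second: accfll
Differ at position 0: 'c' vs 'a' => not anagrams

0


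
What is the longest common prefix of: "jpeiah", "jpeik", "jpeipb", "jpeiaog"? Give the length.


Words: jpeiah, jpeik, jpeipb, jpeiaog
  Position 0: all 'j' => match
  Position 1: all 'p' => match
  Position 2: all 'e' => match
  Position 3: all 'i' => match
  Position 4: ('a', 'k', 'p', 'a') => mismatch, stop
LCP = "jpei" (length 4)

4


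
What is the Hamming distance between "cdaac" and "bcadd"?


Comparing "cdaac" and "bcadd" position by position:
  Position 0: 'c' vs 'b' => differ
  Position 1: 'd' vs 'c' => differ
  Position 2: 'a' vs 'a' => same
  Position 3: 'a' vs 'd' => differ
  Position 4: 'c' vs 'd' => differ
Total differences (Hamming distance): 4

4


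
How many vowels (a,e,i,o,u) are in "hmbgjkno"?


Input: hmbgjkno
Checking each character:
  'h' at position 0: consonant
  'm' at position 1: consonant
  'b' at position 2: consonant
  'g' at position 3: consonant
  'j' at position 4: consonant
  'k' at position 5: consonant
  'n' at position 6: consonant
  'o' at position 7: vowel (running total: 1)
Total vowels: 1

1


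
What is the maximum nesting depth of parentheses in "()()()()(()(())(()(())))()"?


Input: "()()()()(()(())(()(())))()"
Tracking depth:
  Position 0 '(': depth becomes 1
  Position 1 ')': depth becomes 0
  Position 2 '(': depth becomes 1
  Position 3 ')': depth becomes 0
  Position 4 '(': depth becomes 1
  Position 5 ')': depth becomes 0
  Position 6 '(': depth becomes 1
  Position 7 ')': depth becomes 0
  Position 8 '(': depth becomes 1
  Position 9 '(': depth becomes 2
  Position 10 ')': depth becomes 1
  Position 11 '(': depth becomes 2
  Position 12 '(': depth becomes 3
  Position 13 ')': depth becomes 2
  Position 14 ')': depth becomes 1
  Position 15 '(': depth becomes 2
  Position 16 '(': depth becomes 3
  Position 17 ')': depth becomes 2
  Position 18 '(': depth becomes 3
  Position 19 '(': depth becomes 4
  Position 20 ')': depth becomes 3
  Position 21 ')': depth becomes 2
  Position 22 ')': depth becomes 1
  Position 23 ')': depth becomes 0
  Position 24 '(': depth becomes 1
  Position 25 ')': depth becomes 0
Maximum depth reached: 4

4


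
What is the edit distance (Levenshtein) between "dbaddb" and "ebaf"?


Computing edit distance: "dbaddb" -> "ebaf"
DP table:
           e    b    a    f
      0    1    2    3    4
  d   1    1    2    3    4
  b   2    2    1    2    3
  a   3    3    2    1    2
  d   4    4    3    2    2
  d   5    5    4    3    3
  b   6    6    5    4    4
Edit distance = dp[6][4] = 4

4


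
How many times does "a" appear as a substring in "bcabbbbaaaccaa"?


Searching for "a" in "bcabbbbaaaccaa"
Scanning each position:
  Position 0: "b" => no
  Position 1: "c" => no
  Position 2: "a" => MATCH
  Position 3: "b" => no
  Position 4: "b" => no
  Position 5: "b" => no
  Position 6: "b" => no
  Position 7: "a" => MATCH
  Position 8: "a" => MATCH
  Position 9: "a" => MATCH
  Position 10: "c" => no
  Position 11: "c" => no
  Position 12: "a" => MATCH
  Position 13: "a" => MATCH
Total occurrences: 6

6


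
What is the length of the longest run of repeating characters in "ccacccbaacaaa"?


Input: "ccacccbaacaaa"
Scanning for longest run:
  Position 1 ('c'): continues run of 'c', length=2
  Position 2 ('a'): new char, reset run to 1
  Position 3 ('c'): new char, reset run to 1
  Position 4 ('c'): continues run of 'c', length=2
  Position 5 ('c'): continues run of 'c', length=3
  Position 6 ('b'): new char, reset run to 1
  Position 7 ('a'): new char, reset run to 1
  Position 8 ('a'): continues run of 'a', length=2
  Position 9 ('c'): new char, reset run to 1
  Position 10 ('a'): new char, reset run to 1
  Position 11 ('a'): continues run of 'a', length=2
  Position 12 ('a'): continues run of 'a', length=3
Longest run: 'c' with length 3

3


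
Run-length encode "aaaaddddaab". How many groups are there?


Input: aaaaddddaab
Scanning for consecutive runs:
  Group 1: 'a' x 4 (positions 0-3)
  Group 2: 'd' x 4 (positions 4-7)
  Group 3: 'a' x 2 (positions 8-9)
  Group 4: 'b' x 1 (positions 10-10)
Total groups: 4

4


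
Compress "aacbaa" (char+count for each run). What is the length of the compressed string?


Input: aacbaa
Runs:
  'a' x 2 => "a2"
  'c' x 1 => "c1"
  'b' x 1 => "b1"
  'a' x 2 => "a2"
Compressed: "a2c1b1a2"
Compressed length: 8

8


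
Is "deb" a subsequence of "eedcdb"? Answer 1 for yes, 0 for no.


Check if "deb" is a subsequence of "eedcdb"
Greedy scan:
  Position 0 ('e'): no match needed
  Position 1 ('e'): no match needed
  Position 2 ('d'): matches sub[0] = 'd'
  Position 3 ('c'): no match needed
  Position 4 ('d'): no match needed
  Position 5 ('b'): no match needed
Only matched 1/3 characters => not a subsequence

0


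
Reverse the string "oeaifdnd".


Input: oeaifdnd
Reading characters right to left:
  Position 7: 'd'
  Position 6: 'n'
  Position 5: 'd'
  Position 4: 'f'
  Position 3: 'i'
  Position 2: 'a'
  Position 1: 'e'
  Position 0: 'o'
Reversed: dndfiaeo

dndfiaeo


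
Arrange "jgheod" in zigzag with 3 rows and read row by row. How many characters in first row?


Zigzag "jgheod" into 3 rows:
Placing characters:
  'j' => row 0
  'g' => row 1
  'h' => row 2
  'e' => row 1
  'o' => row 0
  'd' => row 1
Rows:
  Row 0: "jo"
  Row 1: "ged"
  Row 2: "h"
First row length: 2

2


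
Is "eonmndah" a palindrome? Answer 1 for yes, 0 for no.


Input: eonmndah
Reversed: hadnmnoe
  Compare pos 0 ('e') with pos 7 ('h'): MISMATCH
  Compare pos 1 ('o') with pos 6 ('a'): MISMATCH
  Compare pos 2 ('n') with pos 5 ('d'): MISMATCH
  Compare pos 3 ('m') with pos 4 ('n'): MISMATCH
Result: not a palindrome

0


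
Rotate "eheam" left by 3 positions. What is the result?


Input: "eheam", rotate left by 3
First 3 characters: "ehe"
Remaining characters: "am"
Concatenate remaining + first: "am" + "ehe" = "amehe"

amehe


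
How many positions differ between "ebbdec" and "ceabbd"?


Comparing "ebbdec" and "ceabbd" position by position:
  Position 0: 'e' vs 'c' => DIFFER
  Position 1: 'b' vs 'e' => DIFFER
  Position 2: 'b' vs 'a' => DIFFER
  Position 3: 'd' vs 'b' => DIFFER
  Position 4: 'e' vs 'b' => DIFFER
  Position 5: 'c' vs 'd' => DIFFER
Positions that differ: 6

6


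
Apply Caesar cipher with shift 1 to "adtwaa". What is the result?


Caesar cipher: shift "adtwaa" by 1
  'a' (pos 0) + 1 = pos 1 = 'b'
  'd' (pos 3) + 1 = pos 4 = 'e'
  't' (pos 19) + 1 = pos 20 = 'u'
  'w' (pos 22) + 1 = pos 23 = 'x'
  'a' (pos 0) + 1 = pos 1 = 'b'
  'a' (pos 0) + 1 = pos 1 = 'b'
Result: beuxbb

beuxbb


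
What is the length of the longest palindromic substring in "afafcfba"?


Input: "afafcfba"
Checking substrings for palindromes:
  [0:3] "afa" (len 3) => palindrome
  [1:4] "faf" (len 3) => palindrome
  [3:6] "fcf" (len 3) => palindrome
Longest palindromic substring: "afa" with length 3

3


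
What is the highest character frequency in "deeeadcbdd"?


Input: deeeadcbdd
Character counts:
  'a': 1
  'b': 1
  'c': 1
  'd': 4
  'e': 3
Maximum frequency: 4

4


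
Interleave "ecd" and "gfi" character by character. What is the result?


Interleaving "ecd" and "gfi":
  Position 0: 'e' from first, 'g' from second => "eg"
  Position 1: 'c' from first, 'f' from second => "cf"
  Position 2: 'd' from first, 'i' from second => "di"
Result: egcfdi

egcfdi


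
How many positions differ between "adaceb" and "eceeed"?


Comparing "adaceb" and "eceeed" position by position:
  Position 0: 'a' vs 'e' => DIFFER
  Position 1: 'd' vs 'c' => DIFFER
  Position 2: 'a' vs 'e' => DIFFER
  Position 3: 'c' vs 'e' => DIFFER
  Position 4: 'e' vs 'e' => same
  Position 5: 'b' vs 'd' => DIFFER
Positions that differ: 5

5


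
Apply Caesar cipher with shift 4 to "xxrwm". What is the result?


Caesar cipher: shift "xxrwm" by 4
  'x' (pos 23) + 4 = pos 1 = 'b'
  'x' (pos 23) + 4 = pos 1 = 'b'
  'r' (pos 17) + 4 = pos 21 = 'v'
  'w' (pos 22) + 4 = pos 0 = 'a'
  'm' (pos 12) + 4 = pos 16 = 'q'
Result: bbvaq

bbvaq


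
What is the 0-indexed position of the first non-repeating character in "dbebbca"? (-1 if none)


Input: dbebbca
Character frequencies:
  'a': 1
  'b': 3
  'c': 1
  'd': 1
  'e': 1
Scanning left to right for freq == 1:
  Position 0 ('d'): unique! => answer = 0

0


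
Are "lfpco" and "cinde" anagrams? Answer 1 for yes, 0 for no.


Strings: "lfpco", "cinde"
Sorted first:  cflop
Sorted second: cdein
Differ at position 1: 'f' vs 'd' => not anagrams

0


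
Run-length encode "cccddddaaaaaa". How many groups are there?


Input: cccddddaaaaaa
Scanning for consecutive runs:
  Group 1: 'c' x 3 (positions 0-2)
  Group 2: 'd' x 4 (positions 3-6)
  Group 3: 'a' x 6 (positions 7-12)
Total groups: 3

3


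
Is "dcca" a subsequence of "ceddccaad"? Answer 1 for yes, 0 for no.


Check if "dcca" is a subsequence of "ceddccaad"
Greedy scan:
  Position 0 ('c'): no match needed
  Position 1 ('e'): no match needed
  Position 2 ('d'): matches sub[0] = 'd'
  Position 3 ('d'): no match needed
  Position 4 ('c'): matches sub[1] = 'c'
  Position 5 ('c'): matches sub[2] = 'c'
  Position 6 ('a'): matches sub[3] = 'a'
  Position 7 ('a'): no match needed
  Position 8 ('d'): no match needed
All 4 characters matched => is a subsequence

1


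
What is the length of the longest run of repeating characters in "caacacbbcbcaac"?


Input: "caacacbbcbcaac"
Scanning for longest run:
  Position 1 ('a'): new char, reset run to 1
  Position 2 ('a'): continues run of 'a', length=2
  Position 3 ('c'): new char, reset run to 1
  Position 4 ('a'): new char, reset run to 1
  Position 5 ('c'): new char, reset run to 1
  Position 6 ('b'): new char, reset run to 1
  Position 7 ('b'): continues run of 'b', length=2
  Position 8 ('c'): new char, reset run to 1
  Position 9 ('b'): new char, reset run to 1
  Position 10 ('c'): new char, reset run to 1
  Position 11 ('a'): new char, reset run to 1
  Position 12 ('a'): continues run of 'a', length=2
  Position 13 ('c'): new char, reset run to 1
Longest run: 'a' with length 2

2


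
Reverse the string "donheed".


Input: donheed
Reading characters right to left:
  Position 6: 'd'
  Position 5: 'e'
  Position 4: 'e'
  Position 3: 'h'
  Position 2: 'n'
  Position 1: 'o'
  Position 0: 'd'
Reversed: deehnod

deehnod


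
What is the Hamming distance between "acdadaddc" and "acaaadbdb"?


Comparing "acdadaddc" and "acaaadbdb" position by position:
  Position 0: 'a' vs 'a' => same
  Position 1: 'c' vs 'c' => same
  Position 2: 'd' vs 'a' => differ
  Position 3: 'a' vs 'a' => same
  Position 4: 'd' vs 'a' => differ
  Position 5: 'a' vs 'd' => differ
  Position 6: 'd' vs 'b' => differ
  Position 7: 'd' vs 'd' => same
  Position 8: 'c' vs 'b' => differ
Total differences (Hamming distance): 5

5


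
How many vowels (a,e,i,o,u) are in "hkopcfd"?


Input: hkopcfd
Checking each character:
  'h' at position 0: consonant
  'k' at position 1: consonant
  'o' at position 2: vowel (running total: 1)
  'p' at position 3: consonant
  'c' at position 4: consonant
  'f' at position 5: consonant
  'd' at position 6: consonant
Total vowels: 1

1


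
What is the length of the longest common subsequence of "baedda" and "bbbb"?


LCS of "baedda" and "bbbb"
DP table:
           b    b    b    b
      0    0    0    0    0
  b   0    1    1    1    1
  a   0    1    1    1    1
  e   0    1    1    1    1
  d   0    1    1    1    1
  d   0    1    1    1    1
  a   0    1    1    1    1
LCS length = dp[6][4] = 1

1


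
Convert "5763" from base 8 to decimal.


Input: "5763" in base 8
Positional expansion:
  Digit '5' (value 5) x 8^3 = 2560
  Digit '7' (value 7) x 8^2 = 448
  Digit '6' (value 6) x 8^1 = 48
  Digit '3' (value 3) x 8^0 = 3
Sum = 3059

3059


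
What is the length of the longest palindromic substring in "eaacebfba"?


Input: "eaacebfba"
Checking substrings for palindromes:
  [5:8] "bfb" (len 3) => palindrome
  [1:3] "aa" (len 2) => palindrome
Longest palindromic substring: "bfb" with length 3

3


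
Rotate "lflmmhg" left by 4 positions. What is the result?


Input: "lflmmhg", rotate left by 4
First 4 characters: "lflm"
Remaining characters: "mhg"
Concatenate remaining + first: "mhg" + "lflm" = "mhglflm"

mhglflm


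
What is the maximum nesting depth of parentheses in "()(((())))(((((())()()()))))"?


Input: "()(((())))(((((())()()()))))"
Tracking depth:
  Position 0 '(': depth becomes 1
  Position 1 ')': depth becomes 0
  Position 2 '(': depth becomes 1
  Position 3 '(': depth becomes 2
  Position 4 '(': depth becomes 3
  Position 5 '(': depth becomes 4
  Position 6 ')': depth becomes 3
  Position 7 ')': depth becomes 2
  Position 8 ')': depth becomes 1
  Position 9 ')': depth becomes 0
  Position 10 '(': depth becomes 1
  Position 11 '(': depth becomes 2
  Position 12 '(': depth becomes 3
  Position 13 '(': depth becomes 4
  Position 14 '(': depth becomes 5
  Position 15 '(': depth becomes 6
  Position 16 ')': depth becomes 5
  Position 17 ')': depth becomes 4
  Position 18 '(': depth becomes 5
  Position 19 ')': depth becomes 4
  Position 20 '(': depth becomes 5
  Position 21 ')': depth becomes 4
  Position 22 '(': depth becomes 5
  Position 23 ')': depth becomes 4
  Position 24 ')': depth becomes 3
  Position 25 ')': depth becomes 2
  Position 26 ')': depth becomes 1
  Position 27 ')': depth becomes 0
Maximum depth reached: 6

6


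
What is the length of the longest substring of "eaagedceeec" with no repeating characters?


Input: "eaagedceeec"
Sliding window (track last position of each char):
  Position 0 ('e'): window [0,0] length 1 -- new best
  Position 1 ('a'): window [0,1] length 2 -- new best
  Position 2 ('a'): repeat (last at 1), move window start to 2
  Position 2 ('a'): window [2,2] length 1
  Position 3 ('g'): window [2,3] length 2
  Position 4 ('e'): window [2,4] length 3 -- new best
  Position 5 ('d'): window [2,5] length 4 -- new best
  Position 6 ('c'): window [2,6] length 5 -- new best
  Position 7 ('e'): repeat (last at 4), move window start to 5
  Position 7 ('e'): window [5,7] length 3
  Position 8 ('e'): repeat (last at 7), move window start to 8
  Position 8 ('e'): window [8,8] length 1
  Position 9 ('e'): repeat (last at 8), move window start to 9
  Position 9 ('e'): window [9,9] length 1
  Position 10 ('c'): window [9,10] length 2
Longest substring with no repeats: "agedc" with length 5

5


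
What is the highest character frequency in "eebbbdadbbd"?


Input: eebbbdadbbd
Character counts:
  'a': 1
  'b': 5
  'd': 3
  'e': 2
Maximum frequency: 5

5


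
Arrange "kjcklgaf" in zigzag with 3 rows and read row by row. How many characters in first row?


Zigzag "kjcklgaf" into 3 rows:
Placing characters:
  'k' => row 0
  'j' => row 1
  'c' => row 2
  'k' => row 1
  'l' => row 0
  'g' => row 1
  'a' => row 2
  'f' => row 1
Rows:
  Row 0: "kl"
  Row 1: "jkgf"
  Row 2: "ca"
First row length: 2

2


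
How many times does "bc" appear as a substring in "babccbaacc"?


Searching for "bc" in "babccbaacc"
Scanning each position:
  Position 0: "ba" => no
  Position 1: "ab" => no
  Position 2: "bc" => MATCH
  Position 3: "cc" => no
  Position 4: "cb" => no
  Position 5: "ba" => no
  Position 6: "aa" => no
  Position 7: "ac" => no
  Position 8: "cc" => no
Total occurrences: 1

1


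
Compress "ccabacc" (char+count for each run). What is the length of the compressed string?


Input: ccabacc
Runs:
  'c' x 2 => "c2"
  'a' x 1 => "a1"
  'b' x 1 => "b1"
  'a' x 1 => "a1"
  'c' x 2 => "c2"
Compressed: "c2a1b1a1c2"
Compressed length: 10

10


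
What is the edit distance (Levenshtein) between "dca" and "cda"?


Computing edit distance: "dca" -> "cda"
DP table:
           c    d    a
      0    1    2    3
  d   1    1    1    2
  c   2    1    2    2
  a   3    2    2    2
Edit distance = dp[3][3] = 2

2


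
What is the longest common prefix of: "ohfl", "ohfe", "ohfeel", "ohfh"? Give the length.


Words: ohfl, ohfe, ohfeel, ohfh
  Position 0: all 'o' => match
  Position 1: all 'h' => match
  Position 2: all 'f' => match
  Position 3: ('l', 'e', 'e', 'h') => mismatch, stop
LCP = "ohf" (length 3)

3


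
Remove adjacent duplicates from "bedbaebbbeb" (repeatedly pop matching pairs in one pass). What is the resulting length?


Input: bedbaebbbeb
Stack-based adjacent duplicate removal:
  Read 'b': push. Stack: b
  Read 'e': push. Stack: be
  Read 'd': push. Stack: bed
  Read 'b': push. Stack: bedb
  Read 'a': push. Stack: bedba
  Read 'e': push. Stack: bedbae
  Read 'b': push. Stack: bedbaeb
  Read 'b': matches stack top 'b' => pop. Stack: bedbae
  Read 'b': push. Stack: bedbaeb
  Read 'e': push. Stack: bedbaebe
  Read 'b': push. Stack: bedbaebeb
Final stack: "bedbaebeb" (length 9)

9


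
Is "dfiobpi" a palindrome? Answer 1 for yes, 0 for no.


Input: dfiobpi
Reversed: ipboifd
  Compare pos 0 ('d') with pos 6 ('i'): MISMATCH
  Compare pos 1 ('f') with pos 5 ('p'): MISMATCH
  Compare pos 2 ('i') with pos 4 ('b'): MISMATCH
Result: not a palindrome

0


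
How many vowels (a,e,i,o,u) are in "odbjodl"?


Input: odbjodl
Checking each character:
  'o' at position 0: vowel (running total: 1)
  'd' at position 1: consonant
  'b' at position 2: consonant
  'j' at position 3: consonant
  'o' at position 4: vowel (running total: 2)
  'd' at position 5: consonant
  'l' at position 6: consonant
Total vowels: 2

2


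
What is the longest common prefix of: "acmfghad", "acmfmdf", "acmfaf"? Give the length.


Words: acmfghad, acmfmdf, acmfaf
  Position 0: all 'a' => match
  Position 1: all 'c' => match
  Position 2: all 'm' => match
  Position 3: all 'f' => match
  Position 4: ('g', 'm', 'a') => mismatch, stop
LCP = "acmf" (length 4)

4


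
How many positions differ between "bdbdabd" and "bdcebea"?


Comparing "bdbdabd" and "bdcebea" position by position:
  Position 0: 'b' vs 'b' => same
  Position 1: 'd' vs 'd' => same
  Position 2: 'b' vs 'c' => DIFFER
  Position 3: 'd' vs 'e' => DIFFER
  Position 4: 'a' vs 'b' => DIFFER
  Position 5: 'b' vs 'e' => DIFFER
  Position 6: 'd' vs 'a' => DIFFER
Positions that differ: 5

5


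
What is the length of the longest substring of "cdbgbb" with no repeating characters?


Input: "cdbgbb"
Sliding window (track last position of each char):
  Position 0 ('c'): window [0,0] length 1 -- new best
  Position 1 ('d'): window [0,1] length 2 -- new best
  Position 2 ('b'): window [0,2] length 3 -- new best
  Position 3 ('g'): window [0,3] length 4 -- new best
  Position 4 ('b'): repeat (last at 2), move window start to 3
  Position 4 ('b'): window [3,4] length 2
  Position 5 ('b'): repeat (last at 4), move window start to 5
  Position 5 ('b'): window [5,5] length 1
Longest substring with no repeats: "cdbg" with length 4

4


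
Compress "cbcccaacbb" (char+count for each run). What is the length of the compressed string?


Input: cbcccaacbb
Runs:
  'c' x 1 => "c1"
  'b' x 1 => "b1"
  'c' x 3 => "c3"
  'a' x 2 => "a2"
  'c' x 1 => "c1"
  'b' x 2 => "b2"
Compressed: "c1b1c3a2c1b2"
Compressed length: 12

12


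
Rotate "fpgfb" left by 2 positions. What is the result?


Input: "fpgfb", rotate left by 2
First 2 characters: "fp"
Remaining characters: "gfb"
Concatenate remaining + first: "gfb" + "fp" = "gfbfp"

gfbfp


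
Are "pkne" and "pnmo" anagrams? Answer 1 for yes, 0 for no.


Strings: "pkne", "pnmo"
Sorted first:  eknp
Sorted second: mnop
Differ at position 0: 'e' vs 'm' => not anagrams

0


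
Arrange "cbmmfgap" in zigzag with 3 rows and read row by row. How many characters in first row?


Zigzag "cbmmfgap" into 3 rows:
Placing characters:
  'c' => row 0
  'b' => row 1
  'm' => row 2
  'm' => row 1
  'f' => row 0
  'g' => row 1
  'a' => row 2
  'p' => row 1
Rows:
  Row 0: "cf"
  Row 1: "bmgp"
  Row 2: "ma"
First row length: 2

2


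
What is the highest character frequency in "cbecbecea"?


Input: cbecbecea
Character counts:
  'a': 1
  'b': 2
  'c': 3
  'e': 3
Maximum frequency: 3

3


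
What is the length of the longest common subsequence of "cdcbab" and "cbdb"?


LCS of "cdcbab" and "cbdb"
DP table:
           c    b    d    b
      0    0    0    0    0
  c   0    1    1    1    1
  d   0    1    1    2    2
  c   0    1    1    2    2
  b   0    1    2    2    3
  a   0    1    2    2    3
  b   0    1    2    2    3
LCS length = dp[6][4] = 3

3


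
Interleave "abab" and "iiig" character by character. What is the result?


Interleaving "abab" and "iiig":
  Position 0: 'a' from first, 'i' from second => "ai"
  Position 1: 'b' from first, 'i' from second => "bi"
  Position 2: 'a' from first, 'i' from second => "ai"
  Position 3: 'b' from first, 'g' from second => "bg"
Result: aibiaibg

aibiaibg


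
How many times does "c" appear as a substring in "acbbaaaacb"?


Searching for "c" in "acbbaaaacb"
Scanning each position:
  Position 0: "a" => no
  Position 1: "c" => MATCH
  Position 2: "b" => no
  Position 3: "b" => no
  Position 4: "a" => no
  Position 5: "a" => no
  Position 6: "a" => no
  Position 7: "a" => no
  Position 8: "c" => MATCH
  Position 9: "b" => no
Total occurrences: 2

2


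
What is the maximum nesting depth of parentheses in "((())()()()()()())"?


Input: "((())()()()()()())"
Tracking depth:
  Position 0 '(': depth becomes 1
  Position 1 '(': depth becomes 2
  Position 2 '(': depth becomes 3
  Position 3 ')': depth becomes 2
  Position 4 ')': depth becomes 1
  Position 5 '(': depth becomes 2
  Position 6 ')': depth becomes 1
  Position 7 '(': depth becomes 2
  Position 8 ')': depth becomes 1
  Position 9 '(': depth becomes 2
  Position 10 ')': depth becomes 1
  Position 11 '(': depth becomes 2
  Position 12 ')': depth becomes 1
  Position 13 '(': depth becomes 2
  Position 14 ')': depth becomes 1
  Position 15 '(': depth becomes 2
  Position 16 ')': depth becomes 1
  Position 17 ')': depth becomes 0
Maximum depth reached: 3

3


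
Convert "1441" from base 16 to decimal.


Input: "1441" in base 16
Positional expansion:
  Digit '1' (value 1) x 16^3 = 4096
  Digit '4' (value 4) x 16^2 = 1024
  Digit '4' (value 4) x 16^1 = 64
  Digit '1' (value 1) x 16^0 = 1
Sum = 5185

5185


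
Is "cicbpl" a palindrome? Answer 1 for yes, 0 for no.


Input: cicbpl
Reversed: lpbcic
  Compare pos 0 ('c') with pos 5 ('l'): MISMATCH
  Compare pos 1 ('i') with pos 4 ('p'): MISMATCH
  Compare pos 2 ('c') with pos 3 ('b'): MISMATCH
Result: not a palindrome

0


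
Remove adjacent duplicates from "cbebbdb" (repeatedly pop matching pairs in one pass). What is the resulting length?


Input: cbebbdb
Stack-based adjacent duplicate removal:
  Read 'c': push. Stack: c
  Read 'b': push. Stack: cb
  Read 'e': push. Stack: cbe
  Read 'b': push. Stack: cbeb
  Read 'b': matches stack top 'b' => pop. Stack: cbe
  Read 'd': push. Stack: cbed
  Read 'b': push. Stack: cbedb
Final stack: "cbedb" (length 5)

5


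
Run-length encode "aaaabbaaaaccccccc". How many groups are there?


Input: aaaabbaaaaccccccc
Scanning for consecutive runs:
  Group 1: 'a' x 4 (positions 0-3)
  Group 2: 'b' x 2 (positions 4-5)
  Group 3: 'a' x 4 (positions 6-9)
  Group 4: 'c' x 7 (positions 10-16)
Total groups: 4

4


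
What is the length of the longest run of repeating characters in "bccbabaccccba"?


Input: "bccbabaccccba"
Scanning for longest run:
  Position 1 ('c'): new char, reset run to 1
  Position 2 ('c'): continues run of 'c', length=2
  Position 3 ('b'): new char, reset run to 1
  Position 4 ('a'): new char, reset run to 1
  Position 5 ('b'): new char, reset run to 1
  Position 6 ('a'): new char, reset run to 1
  Position 7 ('c'): new char, reset run to 1
  Position 8 ('c'): continues run of 'c', length=2
  Position 9 ('c'): continues run of 'c', length=3
  Position 10 ('c'): continues run of 'c', length=4
  Position 11 ('b'): new char, reset run to 1
  Position 12 ('a'): new char, reset run to 1
Longest run: 'c' with length 4

4


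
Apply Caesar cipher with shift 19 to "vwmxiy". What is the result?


Caesar cipher: shift "vwmxiy" by 19
  'v' (pos 21) + 19 = pos 14 = 'o'
  'w' (pos 22) + 19 = pos 15 = 'p'
  'm' (pos 12) + 19 = pos 5 = 'f'
  'x' (pos 23) + 19 = pos 16 = 'q'
  'i' (pos 8) + 19 = pos 1 = 'b'
  'y' (pos 24) + 19 = pos 17 = 'r'
Result: opfqbr

opfqbr


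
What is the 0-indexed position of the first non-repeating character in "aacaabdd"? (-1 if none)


Input: aacaabdd
Character frequencies:
  'a': 4
  'b': 1
  'c': 1
  'd': 2
Scanning left to right for freq == 1:
  Position 0 ('a'): freq=4, skip
  Position 1 ('a'): freq=4, skip
  Position 2 ('c'): unique! => answer = 2

2


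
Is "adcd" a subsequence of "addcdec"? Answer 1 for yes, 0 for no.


Check if "adcd" is a subsequence of "addcdec"
Greedy scan:
  Position 0 ('a'): matches sub[0] = 'a'
  Position 1 ('d'): matches sub[1] = 'd'
  Position 2 ('d'): no match needed
  Position 3 ('c'): matches sub[2] = 'c'
  Position 4 ('d'): matches sub[3] = 'd'
  Position 5 ('e'): no match needed
  Position 6 ('c'): no match needed
All 4 characters matched => is a subsequence

1


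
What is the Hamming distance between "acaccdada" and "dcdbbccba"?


Comparing "acaccdada" and "dcdbbccba" position by position:
  Position 0: 'a' vs 'd' => differ
  Position 1: 'c' vs 'c' => same
  Position 2: 'a' vs 'd' => differ
  Position 3: 'c' vs 'b' => differ
  Position 4: 'c' vs 'b' => differ
  Position 5: 'd' vs 'c' => differ
  Position 6: 'a' vs 'c' => differ
  Position 7: 'd' vs 'b' => differ
  Position 8: 'a' vs 'a' => same
Total differences (Hamming distance): 7

7


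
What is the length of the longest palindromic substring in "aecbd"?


Input: "aecbd"
Checking substrings for palindromes:
  No multi-char palindromic substrings found
Longest palindromic substring: "a" with length 1

1
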